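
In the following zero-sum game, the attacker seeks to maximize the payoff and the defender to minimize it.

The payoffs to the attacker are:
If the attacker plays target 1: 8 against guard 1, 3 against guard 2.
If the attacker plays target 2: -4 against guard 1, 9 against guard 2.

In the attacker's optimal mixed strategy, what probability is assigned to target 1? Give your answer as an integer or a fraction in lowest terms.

Row minima are 3 and -4, so the attacker's maximin is 3; column maxima are 8 and 9, so the defender's minimax is 8. These differ, so the equilibrium is in mixed strategies.
Let the attacker play target 1 with probability p. The defender is indifferent when 8p − 4(1−p) = 3p + 9(1−p), giving p = 13/18.

13/18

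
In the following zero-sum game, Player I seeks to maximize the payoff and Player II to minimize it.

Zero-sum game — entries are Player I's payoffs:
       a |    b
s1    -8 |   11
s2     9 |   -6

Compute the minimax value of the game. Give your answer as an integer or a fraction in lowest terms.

3/2

Row minima are -8 and -6, so Player I's maximin is -6; column maxima are 9 and 11, so Player II's minimax is 9. These differ, so the equilibrium is in mixed strategies.
Let Player I play s1 with probability p. Player II is indifferent when −8p + 9(1−p) = 11p − 6(1−p), giving p = 15/34.
Let Player II play a with probability q. Player I is indifferent when −8q + 11(1−q) = 9q − 6(1−q), giving q = 1/2.
The value is -8·(1/2) + (11)·(1/2) = 3/2.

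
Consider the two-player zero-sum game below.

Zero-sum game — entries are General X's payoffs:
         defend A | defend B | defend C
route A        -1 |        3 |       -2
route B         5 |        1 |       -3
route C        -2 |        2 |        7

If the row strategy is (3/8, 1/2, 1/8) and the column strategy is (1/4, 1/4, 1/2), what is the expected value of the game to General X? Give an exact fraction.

1/4

Against (1/4, 1/4, 1/2), each row's expected payoff is route A: -1/2; route B: 0; route C: 7/2.
Taking the (3/8, 1/2, 1/8)-weighted average: (3/8)·(-1/2) + (1/2)·(0) + (1/8)·(7/2) = 1/4.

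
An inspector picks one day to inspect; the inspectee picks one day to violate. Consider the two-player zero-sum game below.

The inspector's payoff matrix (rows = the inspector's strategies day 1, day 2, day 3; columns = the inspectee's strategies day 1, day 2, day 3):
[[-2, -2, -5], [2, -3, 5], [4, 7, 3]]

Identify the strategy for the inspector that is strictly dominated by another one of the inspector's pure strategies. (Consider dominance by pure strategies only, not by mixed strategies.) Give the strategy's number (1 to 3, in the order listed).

Compare day 1 with day 3: 4 > -2, 7 > -2, 3 > -5.
So day 3 strictly dominates day 1 for the inspector; day 1 is strictly dominated.

1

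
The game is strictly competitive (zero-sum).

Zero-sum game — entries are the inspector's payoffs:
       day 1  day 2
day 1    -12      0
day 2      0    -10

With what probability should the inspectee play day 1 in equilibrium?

5/11

Row minima are -12 and -10, so the inspector's maximin is -10; column maxima are 0 and 0, so the inspectee's minimax is 0. These differ, so the equilibrium is in mixed strategies.
Let the inspectee play day 1 with probability q. The inspector is indifferent when −12q = −10(1−q), giving q = 5/11.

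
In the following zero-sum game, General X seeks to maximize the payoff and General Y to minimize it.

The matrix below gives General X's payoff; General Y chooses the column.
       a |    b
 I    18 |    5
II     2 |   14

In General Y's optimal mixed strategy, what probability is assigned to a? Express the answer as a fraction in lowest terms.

Row minima are 5 and 2, so General X's maximin is 5; column maxima are 18 and 14, so General Y's minimax is 14. These differ, so the equilibrium is in mixed strategies.
Let General Y play a with probability q. General X is indifferent when 18q + 5(1−q) = 2q + 14(1−q), giving q = 9/25.

9/25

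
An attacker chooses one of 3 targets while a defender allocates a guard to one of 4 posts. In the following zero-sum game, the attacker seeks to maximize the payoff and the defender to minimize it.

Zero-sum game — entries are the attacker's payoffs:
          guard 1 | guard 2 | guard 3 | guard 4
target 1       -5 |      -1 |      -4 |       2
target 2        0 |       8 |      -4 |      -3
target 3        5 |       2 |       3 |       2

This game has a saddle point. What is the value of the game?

2

Row minima: -5, -4, 2 → the attacker's maximin is 2.
Column maxima: 5, 8, 3, 2 → the defender's minimax is 2.
They coincide at (target 3, guard 4), so the value is 2.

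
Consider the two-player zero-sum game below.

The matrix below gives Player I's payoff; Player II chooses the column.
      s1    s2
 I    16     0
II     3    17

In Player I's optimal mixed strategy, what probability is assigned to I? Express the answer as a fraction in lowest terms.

Row minima are 0 and 3, so Player I's maximin is 3; column maxima are 16 and 17, so Player II's minimax is 16. These differ, so the equilibrium is in mixed strategies.
Let Player I play I with probability p. Player II is indifferent when 16p + 3(1−p) = 17(1−p), giving p = 7/15.

7/15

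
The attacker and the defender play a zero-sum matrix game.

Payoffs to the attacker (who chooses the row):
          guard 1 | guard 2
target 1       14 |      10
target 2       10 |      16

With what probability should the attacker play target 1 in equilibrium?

Row minima are 10 and 10, so the attacker's maximin is 10; column maxima are 14 and 16, so the defender's minimax is 14. These differ, so the equilibrium is in mixed strategies.
Let the attacker play target 1 with probability p. The defender is indifferent when 14p + 10(1−p) = 10p + 16(1−p), giving p = 3/5.

3/5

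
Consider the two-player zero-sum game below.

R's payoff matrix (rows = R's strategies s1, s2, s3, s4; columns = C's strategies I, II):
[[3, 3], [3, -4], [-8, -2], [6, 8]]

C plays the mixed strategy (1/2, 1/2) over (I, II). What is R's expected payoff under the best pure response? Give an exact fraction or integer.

7

s1: (3)·(1/2) + (3)·(1/2) = 3.
s2: (3)·(1/2) + (-4)·(1/2) = -1/2.
s3: (-8)·(1/2) + (-2)·(1/2) = -5.
s4: (6)·(1/2) + (8)·(1/2) = 7.
The best pure response is s4 with expected payoff 7.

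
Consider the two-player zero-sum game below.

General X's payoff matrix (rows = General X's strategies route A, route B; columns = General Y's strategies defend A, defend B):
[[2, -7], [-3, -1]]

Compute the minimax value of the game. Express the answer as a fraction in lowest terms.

Row minima are -7 and -3, so General X's maximin is -3; column maxima are 2 and -1, so General Y's minimax is -1. These differ, so the equilibrium is in mixed strategies.
Let General X play route A with probability p. General Y is indifferent when 2p − 3(1−p) = −7p − (1−p), giving p = 2/11.
Let General Y play defend A with probability q. General X is indifferent when 2q − 7(1−q) = −3q − (1−q), giving q = 6/11.
The value is 2·(6/11) + (-7)·(5/11) = -23/11.

-23/11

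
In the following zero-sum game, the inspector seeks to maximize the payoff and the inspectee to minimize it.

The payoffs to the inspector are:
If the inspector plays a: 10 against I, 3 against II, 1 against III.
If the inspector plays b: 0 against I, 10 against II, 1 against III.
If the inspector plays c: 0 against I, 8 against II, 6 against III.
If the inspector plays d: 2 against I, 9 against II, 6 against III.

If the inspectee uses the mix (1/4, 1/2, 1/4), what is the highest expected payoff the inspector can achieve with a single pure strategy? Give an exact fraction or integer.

13/2

a: (10)·(1/4) + (3)·(1/2) + (1)·(1/4) = 17/4.
b: (0)·(1/4) + (10)·(1/2) + (1)·(1/4) = 21/4.
c: (0)·(1/4) + (8)·(1/2) + (6)·(1/4) = 11/2.
d: (2)·(1/4) + (9)·(1/2) + (6)·(1/4) = 13/2.
The best pure response is d with expected payoff 13/2.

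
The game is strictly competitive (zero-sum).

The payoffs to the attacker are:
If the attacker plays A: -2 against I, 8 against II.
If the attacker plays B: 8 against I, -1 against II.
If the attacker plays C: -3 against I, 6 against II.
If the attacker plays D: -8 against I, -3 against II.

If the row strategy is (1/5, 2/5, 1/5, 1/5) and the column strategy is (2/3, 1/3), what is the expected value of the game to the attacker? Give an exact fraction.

Against (2/3, 1/3), each row's expected payoff is A: 4/3; B: 5; C: 0; D: -19/3.
Taking the (1/5, 2/5, 1/5, 1/5)-weighted average: (1/5)·(4/3) + (2/5)·(5) + (1/5)·(0) + (1/5)·(-19/3) = 1.

1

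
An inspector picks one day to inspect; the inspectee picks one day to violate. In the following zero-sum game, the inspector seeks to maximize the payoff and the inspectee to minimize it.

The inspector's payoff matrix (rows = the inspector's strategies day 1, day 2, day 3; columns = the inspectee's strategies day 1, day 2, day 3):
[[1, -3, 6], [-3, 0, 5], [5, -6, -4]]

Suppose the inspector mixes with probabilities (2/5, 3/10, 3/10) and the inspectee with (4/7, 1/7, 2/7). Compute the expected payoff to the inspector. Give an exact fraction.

Against (4/7, 1/7, 2/7), each row's expected payoff is day 1: 13/7; day 2: -2/7; day 3: 6/7.
Taking the (2/5, 3/10, 3/10)-weighted average: (2/5)·(13/7) + (3/10)·(-2/7) + (3/10)·(6/7) = 32/35.

32/35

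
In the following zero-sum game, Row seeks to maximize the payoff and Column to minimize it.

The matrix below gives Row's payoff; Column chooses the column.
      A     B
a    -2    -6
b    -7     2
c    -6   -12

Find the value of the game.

Row c is strictly dominated by row a, so Row never plays it.
The remaining 2×2 game on (a, b) × (A, B) has no saddle point. Let Row play a with probability p; indifference gives −2p − 7(1−p) = −6p + 2(1−p), so p = 9/13.
Similarly Column's optimal q on A is 8/13, and the value is -2·(8/13) + (-6)·(5/13) = -46/13.

-46/13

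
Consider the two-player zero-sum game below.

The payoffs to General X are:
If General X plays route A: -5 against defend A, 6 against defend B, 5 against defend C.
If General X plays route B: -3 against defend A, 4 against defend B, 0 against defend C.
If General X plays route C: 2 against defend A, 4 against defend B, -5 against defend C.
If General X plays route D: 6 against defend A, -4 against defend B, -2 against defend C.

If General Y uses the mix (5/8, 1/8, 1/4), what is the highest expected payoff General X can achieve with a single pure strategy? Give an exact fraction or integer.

route A: (-5)·(5/8) + (6)·(1/8) + (5)·(1/4) = -9/8.
route B: (-3)·(5/8) + (4)·(1/8) + (0)·(1/4) = -11/8.
route C: (2)·(5/8) + (4)·(1/8) + (-5)·(1/4) = 1/2.
route D: (6)·(5/8) + (-4)·(1/8) + (-2)·(1/4) = 11/4.
The best pure response is route D with expected payoff 11/4.

11/4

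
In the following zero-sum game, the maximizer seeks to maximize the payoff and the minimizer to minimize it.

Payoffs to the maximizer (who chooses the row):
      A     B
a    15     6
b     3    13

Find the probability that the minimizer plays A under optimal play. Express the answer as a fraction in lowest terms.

7/19

Row minima are 6 and 3, so the maximizer's maximin is 6; column maxima are 15 and 13, so the minimizer's minimax is 13. These differ, so the equilibrium is in mixed strategies.
Let the minimizer play A with probability q. The maximizer is indifferent when 15q + 6(1−q) = 3q + 13(1−q), giving q = 7/19.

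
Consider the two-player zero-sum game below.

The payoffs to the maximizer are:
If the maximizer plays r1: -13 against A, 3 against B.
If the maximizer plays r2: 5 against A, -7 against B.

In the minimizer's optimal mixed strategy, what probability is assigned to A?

5/14

Row minima are -13 and -7, so the maximizer's maximin is -7; column maxima are 5 and 3, so the minimizer's minimax is 3. These differ, so the equilibrium is in mixed strategies.
Let the minimizer play A with probability q. The maximizer is indifferent when −13q + 3(1−q) = 5q − 7(1−q), giving q = 5/14.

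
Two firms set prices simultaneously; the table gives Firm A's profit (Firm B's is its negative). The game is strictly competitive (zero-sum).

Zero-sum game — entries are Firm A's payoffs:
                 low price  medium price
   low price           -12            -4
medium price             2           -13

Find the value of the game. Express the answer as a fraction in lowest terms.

-164/23

Row minima are -12 and -13, so Firm A's maximin is -12; column maxima are 2 and -4, so Firm B's minimax is -4. These differ, so the equilibrium is in mixed strategies.
Let Firm A play low price with probability p. Firm B is indifferent when −12p + 2(1−p) = −4p − 13(1−p), giving p = 15/23.
Let Firm B play low price with probability q. Firm A is indifferent when −12q − 4(1−q) = 2q − 13(1−q), giving q = 9/23.
The value is -12·(9/23) + (-4)·(14/23) = -164/23.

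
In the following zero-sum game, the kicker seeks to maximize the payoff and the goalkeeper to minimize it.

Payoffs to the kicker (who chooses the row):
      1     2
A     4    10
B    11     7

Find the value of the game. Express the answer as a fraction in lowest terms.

Row minima are 4 and 7, so the kicker's maximin is 7; column maxima are 11 and 10, so the goalkeeper's minimax is 10. These differ, so the equilibrium is in mixed strategies.
Let the kicker play A with probability p. The goalkeeper is indifferent when 4p + 11(1−p) = 10p + 7(1−p), giving p = 2/5.
Let the goalkeeper play 1 with probability q. The kicker is indifferent when 4q + 10(1−q) = 11q + 7(1−q), giving q = 3/10.
The value is 4·(3/10) + (10)·(7/10) = 41/5.

41/5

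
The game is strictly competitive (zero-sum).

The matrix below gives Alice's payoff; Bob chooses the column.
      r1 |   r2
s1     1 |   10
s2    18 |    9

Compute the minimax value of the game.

19/2

Row minima are 1 and 9, so Alice's maximin is 9; column maxima are 18 and 10, so Bob's minimax is 10. These differ, so the equilibrium is in mixed strategies.
Let Alice play s1 with probability p. Bob is indifferent when p + 18(1−p) = 10p + 9(1−p), giving p = 1/2.
Let Bob play r1 with probability q. Alice is indifferent when q + 10(1−q) = 18q + 9(1−q), giving q = 1/18.
The value is 1·(1/18) + (10)·(17/18) = 19/2.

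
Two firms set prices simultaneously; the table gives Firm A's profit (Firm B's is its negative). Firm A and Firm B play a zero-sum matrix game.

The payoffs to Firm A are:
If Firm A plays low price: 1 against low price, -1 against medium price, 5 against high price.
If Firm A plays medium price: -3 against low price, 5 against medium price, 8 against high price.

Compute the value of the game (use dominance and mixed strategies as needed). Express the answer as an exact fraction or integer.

Column high price is strictly dominated by medium price for Firm B (it gives Firm A more in every row).
The remaining 2×2 game on (low price, medium price) × (low price, medium price) has no saddle point. Let Firm A play low price with probability p; indifference gives p − 3(1−p) = −p + 5(1−p), so p = 4/5.
Similarly Firm B's optimal q on low price is 3/5, and the value is 1·(3/5) + (-1)·(2/5) = 1/5.

1/5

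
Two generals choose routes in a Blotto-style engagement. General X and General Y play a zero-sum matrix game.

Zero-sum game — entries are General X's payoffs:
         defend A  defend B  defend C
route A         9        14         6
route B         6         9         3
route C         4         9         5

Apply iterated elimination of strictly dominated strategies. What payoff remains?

6

Row route C is strictly dominated by row route A (9>4, 14>9, 6>5); eliminate route C.
Row route B is strictly dominated by row route A (9>6, 14>9, 6>3); eliminate route B.
Column defend B is strictly dominated by defend A for General Y (9<14); eliminate defend B.
Column defend A is strictly dominated by defend C for General Y (6<9); eliminate defend A.
Only (route A, defend C) remains, with payoff 6.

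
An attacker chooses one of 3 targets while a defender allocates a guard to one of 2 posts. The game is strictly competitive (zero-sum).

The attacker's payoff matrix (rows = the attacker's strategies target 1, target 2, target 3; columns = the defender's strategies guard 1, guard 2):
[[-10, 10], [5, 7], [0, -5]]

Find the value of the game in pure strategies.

5

Row minima: -10, 5, -5 → the attacker's maximin is 5.
Column maxima: 5, 10 → the defender's minimax is 5.
They coincide at (target 2, guard 1), so the value is 5.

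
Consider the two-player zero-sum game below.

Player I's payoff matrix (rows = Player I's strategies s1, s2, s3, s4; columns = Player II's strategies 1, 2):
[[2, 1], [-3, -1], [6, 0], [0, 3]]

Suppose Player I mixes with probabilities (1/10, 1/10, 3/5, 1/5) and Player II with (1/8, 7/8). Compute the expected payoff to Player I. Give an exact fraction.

77/80

Against (1/8, 7/8), each row's expected payoff is s1: 9/8; s2: -5/4; s3: 3/4; s4: 21/8.
Taking the (1/10, 1/10, 3/5, 1/5)-weighted average: (1/10)·(9/8) + (1/10)·(-5/4) + (3/5)·(3/4) + (1/5)·(21/8) = 77/80.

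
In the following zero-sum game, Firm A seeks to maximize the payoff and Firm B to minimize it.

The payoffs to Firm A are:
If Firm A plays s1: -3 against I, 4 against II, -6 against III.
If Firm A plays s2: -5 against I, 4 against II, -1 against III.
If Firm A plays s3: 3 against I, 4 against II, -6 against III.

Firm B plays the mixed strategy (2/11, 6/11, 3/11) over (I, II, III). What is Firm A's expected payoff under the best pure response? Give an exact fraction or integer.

12/11

s1: (-3)·(2/11) + (4)·(6/11) + (-6)·(3/11) = 0.
s2: (-5)·(2/11) + (4)·(6/11) + (-1)·(3/11) = 1.
s3: (3)·(2/11) + (4)·(6/11) + (-6)·(3/11) = 12/11.
The best pure response is s3 with expected payoff 12/11.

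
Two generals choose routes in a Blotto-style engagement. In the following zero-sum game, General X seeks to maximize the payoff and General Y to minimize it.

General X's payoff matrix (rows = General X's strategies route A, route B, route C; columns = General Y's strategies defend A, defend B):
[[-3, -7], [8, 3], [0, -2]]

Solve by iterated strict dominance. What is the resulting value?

3

Row route A is strictly dominated by row route B (8>-3, 3>-7); eliminate route A.
Row route C is strictly dominated by row route B (8>0, 3>-2); eliminate route C.
Column defend A is strictly dominated by defend B for General Y (3<8); eliminate defend A.
Only (route B, defend B) remains, with payoff 3.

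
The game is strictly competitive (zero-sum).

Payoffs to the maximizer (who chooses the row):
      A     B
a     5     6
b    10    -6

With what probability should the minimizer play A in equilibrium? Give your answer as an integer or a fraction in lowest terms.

12/17

Row minima are 5 and -6, so the maximizer's maximin is 5; column maxima are 10 and 6, so the minimizer's minimax is 6. These differ, so the equilibrium is in mixed strategies.
Let the minimizer play A with probability q. The maximizer is indifferent when 5q + 6(1−q) = 10q − 6(1−q), giving q = 12/17.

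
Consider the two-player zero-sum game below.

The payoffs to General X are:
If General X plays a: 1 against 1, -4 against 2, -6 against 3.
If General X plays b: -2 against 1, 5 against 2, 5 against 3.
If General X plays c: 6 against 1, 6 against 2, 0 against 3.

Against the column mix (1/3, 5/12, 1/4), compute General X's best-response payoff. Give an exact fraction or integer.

a: (1)·(1/3) + (-4)·(5/12) + (-6)·(1/4) = -17/6.
b: (-2)·(1/3) + (5)·(5/12) + (5)·(1/4) = 8/3.
c: (6)·(1/3) + (6)·(5/12) + (0)·(1/4) = 9/2.
The best pure response is c with expected payoff 9/2.

9/2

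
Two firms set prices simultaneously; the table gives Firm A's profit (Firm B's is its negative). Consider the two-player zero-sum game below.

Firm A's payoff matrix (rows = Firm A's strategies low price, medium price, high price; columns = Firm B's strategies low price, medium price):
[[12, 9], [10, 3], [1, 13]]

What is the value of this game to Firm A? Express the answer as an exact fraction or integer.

Row medium price is strictly dominated by row low price, so Firm A never plays it.
The remaining 2×2 game on (low price, high price) × (low price, medium price) has no saddle point. Let Firm A play low price with probability p; indifference gives 12p + (1−p) = 9p + 13(1−p), so p = 4/5.
Similarly Firm B's optimal q on low price is 4/15, and the value is 12·(4/15) + (9)·(11/15) = 49/5.

49/5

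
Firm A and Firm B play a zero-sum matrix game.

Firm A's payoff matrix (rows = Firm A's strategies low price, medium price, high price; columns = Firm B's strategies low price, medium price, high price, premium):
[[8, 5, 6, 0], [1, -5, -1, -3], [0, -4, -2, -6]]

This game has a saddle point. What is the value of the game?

Row minima: 0, -5, -6 → Firm A's maximin is 0.
Column maxima: 8, 5, 6, 0 → Firm B's minimax is 0.
They coincide at (low price, premium), so the value is 0.

0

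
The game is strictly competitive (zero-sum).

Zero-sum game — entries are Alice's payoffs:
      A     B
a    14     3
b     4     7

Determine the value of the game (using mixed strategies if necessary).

43/7

Row minima are 3 and 4, so Alice's maximin is 4; column maxima are 14 and 7, so Bob's minimax is 7. These differ, so the equilibrium is in mixed strategies.
Let Alice play a with probability p. Bob is indifferent when 14p + 4(1−p) = 3p + 7(1−p), giving p = 3/14.
Let Bob play A with probability q. Alice is indifferent when 14q + 3(1−q) = 4q + 7(1−q), giving q = 2/7.
The value is 14·(2/7) + (3)·(5/7) = 43/7.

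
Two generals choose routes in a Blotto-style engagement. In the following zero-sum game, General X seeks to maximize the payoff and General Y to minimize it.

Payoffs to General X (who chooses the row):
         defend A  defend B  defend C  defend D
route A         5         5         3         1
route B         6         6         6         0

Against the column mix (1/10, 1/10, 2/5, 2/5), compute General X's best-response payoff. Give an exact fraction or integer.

18/5

route A: (5)·(1/10) + (5)·(1/10) + (3)·(2/5) + (1)·(2/5) = 13/5.
route B: (6)·(1/10) + (6)·(1/10) + (6)·(2/5) + (0)·(2/5) = 18/5.
The best pure response is route B with expected payoff 18/5.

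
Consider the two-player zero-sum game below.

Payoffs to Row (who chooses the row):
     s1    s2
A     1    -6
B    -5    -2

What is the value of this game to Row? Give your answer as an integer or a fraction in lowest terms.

-16/5

Row minima are -6 and -5, so Row's maximin is -5; column maxima are 1 and -2, so Column's minimax is -2. These differ, so the equilibrium is in mixed strategies.
Let Row play A with probability p. Column is indifferent when p − 5(1−p) = −6p − 2(1−p), giving p = 3/10.
Let Column play s1 with probability q. Row is indifferent when q − 6(1−q) = −5q − 2(1−q), giving q = 2/5.
The value is 1·(2/5) + (-6)·(3/5) = -16/5.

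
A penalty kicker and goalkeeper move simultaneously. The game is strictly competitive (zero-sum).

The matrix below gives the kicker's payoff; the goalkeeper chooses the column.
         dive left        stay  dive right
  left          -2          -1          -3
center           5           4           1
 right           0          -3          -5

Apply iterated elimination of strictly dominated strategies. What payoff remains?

1

Column dive left is strictly dominated by dive right for the goalkeeper (-3<-2, 1<5, -5<0); eliminate dive left.
Row right is strictly dominated by row left (-1>-3, -3>-5); eliminate right.
Row left is strictly dominated by row center (4>-1, 1>-3); eliminate left.
Column stay is strictly dominated by dive right for the goalkeeper (1<4); eliminate stay.
Only (center, dive right) remains, with payoff 1.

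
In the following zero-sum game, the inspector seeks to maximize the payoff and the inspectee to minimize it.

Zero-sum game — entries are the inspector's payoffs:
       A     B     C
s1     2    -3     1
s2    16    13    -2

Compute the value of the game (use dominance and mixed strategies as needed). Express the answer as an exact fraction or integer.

7/19

Column A is strictly dominated by B for the inspectee (it gives the inspector more in every row).
The remaining 2×2 game on (s1, s2) × (B, C) has no saddle point. Let the inspector play s1 with probability p; indifference gives −3p + 13(1−p) = p − 2(1−p), so p = 15/19.
Similarly the inspectee's optimal q on B is 3/19, and the value is -3·(3/19) + (1)·(16/19) = 7/19.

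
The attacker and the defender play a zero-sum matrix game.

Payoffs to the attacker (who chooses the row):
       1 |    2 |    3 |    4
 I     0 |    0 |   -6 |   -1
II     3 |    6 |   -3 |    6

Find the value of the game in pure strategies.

Row minima: -6, -3 → the attacker's maximin is -3.
Column maxima: 3, 6, -3, 6 → the defender's minimax is -3.
They coincide at (II, 3), so the value is -3.

-3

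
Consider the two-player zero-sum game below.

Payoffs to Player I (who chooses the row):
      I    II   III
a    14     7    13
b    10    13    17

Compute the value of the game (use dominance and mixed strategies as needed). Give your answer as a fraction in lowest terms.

Column III is strictly dominated by II for Player II (it gives Player I more in every row).
The remaining 2×2 game on (a, b) × (I, II) has no saddle point. Let Player I play a with probability p; indifference gives 14p + 10(1−p) = 7p + 13(1−p), so p = 3/10.
Similarly Player II's optimal q on I is 3/5, and the value is 14·(3/5) + (7)·(2/5) = 56/5.

56/5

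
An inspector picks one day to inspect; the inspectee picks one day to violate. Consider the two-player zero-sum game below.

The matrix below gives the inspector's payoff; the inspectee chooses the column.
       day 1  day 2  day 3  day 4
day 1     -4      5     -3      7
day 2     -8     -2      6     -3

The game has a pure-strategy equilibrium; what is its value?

Row minima: -4, -8 → the inspector's maximin is -4.
Column maxima: -4, 5, 6, 7 → the inspectee's minimax is -4.
They coincide at (day 1, day 1), so the value is -4.

-4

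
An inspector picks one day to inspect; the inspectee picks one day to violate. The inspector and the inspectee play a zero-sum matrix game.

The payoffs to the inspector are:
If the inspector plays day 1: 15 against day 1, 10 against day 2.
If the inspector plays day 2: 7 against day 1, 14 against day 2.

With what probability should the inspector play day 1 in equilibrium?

Row minima are 10 and 7, so the inspector's maximin is 10; column maxima are 15 and 14, so the inspectee's minimax is 14. These differ, so the equilibrium is in mixed strategies.
Let the inspector play day 1 with probability p. The inspectee is indifferent when 15p + 7(1−p) = 10p + 14(1−p), giving p = 7/12.

7/12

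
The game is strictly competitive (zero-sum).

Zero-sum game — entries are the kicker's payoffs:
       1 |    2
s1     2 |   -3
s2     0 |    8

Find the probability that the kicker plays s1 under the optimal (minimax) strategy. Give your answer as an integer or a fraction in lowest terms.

8/13

Row minima are -3 and 0, so the kicker's maximin is 0; column maxima are 2 and 8, so the goalkeeper's minimax is 2. These differ, so the equilibrium is in mixed strategies.
Let the kicker play s1 with probability p. The goalkeeper is indifferent when 2p = −3p + 8(1−p), giving p = 8/13.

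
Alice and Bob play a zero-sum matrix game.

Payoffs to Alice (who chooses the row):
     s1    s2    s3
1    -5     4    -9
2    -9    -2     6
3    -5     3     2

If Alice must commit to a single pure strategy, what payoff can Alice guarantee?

-5

The worst-case payoff for each row is 1: -9, 2: -9, 3: -5.
The best of these is -5.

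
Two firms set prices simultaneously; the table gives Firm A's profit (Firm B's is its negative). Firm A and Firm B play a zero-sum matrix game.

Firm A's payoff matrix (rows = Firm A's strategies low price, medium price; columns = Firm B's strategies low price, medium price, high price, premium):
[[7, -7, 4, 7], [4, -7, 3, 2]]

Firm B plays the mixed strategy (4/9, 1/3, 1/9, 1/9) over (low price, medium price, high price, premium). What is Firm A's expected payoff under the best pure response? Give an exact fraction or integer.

2

low price: (7)·(4/9) + (-7)·(1/3) + (4)·(1/9) + (7)·(1/9) = 2.
medium price: (4)·(4/9) + (-7)·(1/3) + (3)·(1/9) + (2)·(1/9) = 0.
The best pure response is low price with expected payoff 2.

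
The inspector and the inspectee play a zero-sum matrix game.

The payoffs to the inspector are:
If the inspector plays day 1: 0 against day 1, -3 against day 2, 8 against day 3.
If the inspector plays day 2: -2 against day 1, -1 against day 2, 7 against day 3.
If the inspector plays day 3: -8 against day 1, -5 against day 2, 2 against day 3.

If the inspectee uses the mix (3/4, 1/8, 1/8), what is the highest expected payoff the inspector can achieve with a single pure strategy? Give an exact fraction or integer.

5/8

day 1: (0)·(3/4) + (-3)·(1/8) + (8)·(1/8) = 5/8.
day 2: (-2)·(3/4) + (-1)·(1/8) + (7)·(1/8) = -3/4.
day 3: (-8)·(3/4) + (-5)·(1/8) + (2)·(1/8) = -51/8.
The best pure response is day 1 with expected payoff 5/8.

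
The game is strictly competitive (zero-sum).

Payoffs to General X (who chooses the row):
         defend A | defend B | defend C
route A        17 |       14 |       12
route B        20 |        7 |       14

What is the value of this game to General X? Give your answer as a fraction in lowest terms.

Column defend A is strictly dominated by defend C for General Y (it gives General X more in every row).
The remaining 2×2 game on (route A, route B) × (defend B, defend C) has no saddle point. Let General X play route A with probability p; indifference gives 14p + 7(1−p) = 12p + 14(1−p), so p = 7/9.
Similarly General Y's optimal q on defend B is 2/9, and the value is 14·(2/9) + (12)·(7/9) = 112/9.

112/9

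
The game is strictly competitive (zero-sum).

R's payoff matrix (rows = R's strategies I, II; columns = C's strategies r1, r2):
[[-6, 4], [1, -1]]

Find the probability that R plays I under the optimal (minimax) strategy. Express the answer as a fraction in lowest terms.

1/6

Row minima are -6 and -1, so R's maximin is -1; column maxima are 1 and 4, so C's minimax is 1. These differ, so the equilibrium is in mixed strategies.
Let R play I with probability p. C is indifferent when −6p + (1−p) = 4p − (1−p), giving p = 1/6.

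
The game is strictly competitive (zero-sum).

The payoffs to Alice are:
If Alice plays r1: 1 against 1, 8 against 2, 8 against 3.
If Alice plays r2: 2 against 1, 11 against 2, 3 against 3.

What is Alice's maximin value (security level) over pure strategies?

The worst-case payoff for each row is r1: 1, r2: 2.
The best of these is 2.

2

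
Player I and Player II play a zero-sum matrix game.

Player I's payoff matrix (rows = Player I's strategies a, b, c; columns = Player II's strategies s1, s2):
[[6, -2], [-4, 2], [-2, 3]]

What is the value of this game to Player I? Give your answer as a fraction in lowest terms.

Row b is strictly dominated by row c, so Player I never plays it.
The remaining 2×2 game on (a, c) × (s1, s2) has no saddle point. Let Player I play a with probability p; indifference gives 6p − 2(1−p) = −2p + 3(1−p), so p = 5/13.
Similarly Player II's optimal q on s1 is 5/13, and the value is 6·(5/13) + (-2)·(8/13) = 14/13.

14/13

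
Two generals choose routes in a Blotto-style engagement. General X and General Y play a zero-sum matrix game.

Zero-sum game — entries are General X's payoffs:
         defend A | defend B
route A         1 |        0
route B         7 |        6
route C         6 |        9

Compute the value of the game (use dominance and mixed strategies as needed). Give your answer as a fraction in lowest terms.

Row route A is strictly dominated by row route B, so General X never plays it.
The remaining 2×2 game on (route B, route C) × (defend A, defend B) has no saddle point. Let General X play route B with probability p; indifference gives 7p + 6(1−p) = 6p + 9(1−p), so p = 3/4.
Similarly General Y's optimal q on defend A is 3/4, and the value is 7·(3/4) + (6)·(1/4) = 27/4.

27/4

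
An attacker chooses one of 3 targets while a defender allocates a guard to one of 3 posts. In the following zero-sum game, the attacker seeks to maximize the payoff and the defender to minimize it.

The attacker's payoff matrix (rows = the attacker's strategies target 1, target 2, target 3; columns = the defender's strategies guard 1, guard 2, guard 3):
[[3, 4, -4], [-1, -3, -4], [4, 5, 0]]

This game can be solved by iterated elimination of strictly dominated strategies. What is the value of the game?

Row target 1 is strictly dominated by row target 3 (4>3, 5>4, 0>-4); eliminate target 1.
Column guard 1 is strictly dominated by guard 3 for the defender (-4<-1, 0<4); eliminate guard 1.
Column guard 2 is strictly dominated by guard 3 for the defender (-4<-3, 0<5); eliminate guard 2.
Row target 2 is strictly dominated by row target 3 (0>-4); eliminate target 2.
Only (target 3, guard 3) remains, with payoff 0.

0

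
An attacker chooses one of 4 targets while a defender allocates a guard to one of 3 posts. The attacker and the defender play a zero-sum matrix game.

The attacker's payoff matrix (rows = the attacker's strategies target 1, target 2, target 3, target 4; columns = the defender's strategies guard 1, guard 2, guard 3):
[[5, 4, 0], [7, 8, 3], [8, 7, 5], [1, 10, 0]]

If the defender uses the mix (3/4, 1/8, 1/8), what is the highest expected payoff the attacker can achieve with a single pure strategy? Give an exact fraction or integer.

15/2

target 1: (5)·(3/4) + (4)·(1/8) + (0)·(1/8) = 17/4.
target 2: (7)·(3/4) + (8)·(1/8) + (3)·(1/8) = 53/8.
target 3: (8)·(3/4) + (7)·(1/8) + (5)·(1/8) = 15/2.
target 4: (1)·(3/4) + (10)·(1/8) + (0)·(1/8) = 2.
The best pure response is target 3 with expected payoff 15/2.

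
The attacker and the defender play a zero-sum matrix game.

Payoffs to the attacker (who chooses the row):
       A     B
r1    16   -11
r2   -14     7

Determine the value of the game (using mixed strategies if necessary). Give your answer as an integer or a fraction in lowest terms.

Row minima are -11 and -14, so the attacker's maximin is -11; column maxima are 16 and 7, so the defender's minimax is 7. These differ, so the equilibrium is in mixed strategies.
Let the attacker play r1 with probability p. The defender is indifferent when 16p − 14(1−p) = −11p + 7(1−p), giving p = 7/16.
Let the defender play A with probability q. The attacker is indifferent when 16q − 11(1−q) = −14q + 7(1−q), giving q = 3/8.
The value is 16·(3/8) + (-11)·(5/8) = -7/8.

-7/8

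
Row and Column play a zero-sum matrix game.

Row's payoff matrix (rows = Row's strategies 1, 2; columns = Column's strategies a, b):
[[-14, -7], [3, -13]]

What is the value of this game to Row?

-203/23

Row minima are -14 and -13, so Row's maximin is -13; column maxima are 3 and -7, so Column's minimax is -7. These differ, so the equilibrium is in mixed strategies.
Let Row play 1 with probability p. Column is indifferent when −14p + 3(1−p) = −7p − 13(1−p), giving p = 16/23.
Let Column play a with probability q. Row is indifferent when −14q − 7(1−q) = 3q − 13(1−q), giving q = 6/23.
The value is -14·(6/23) + (-7)·(17/23) = -203/23.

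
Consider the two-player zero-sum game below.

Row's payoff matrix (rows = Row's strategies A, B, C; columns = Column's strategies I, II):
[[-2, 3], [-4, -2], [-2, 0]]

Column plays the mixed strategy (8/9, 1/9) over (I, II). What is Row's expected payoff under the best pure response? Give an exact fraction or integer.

-13/9

A: (-2)·(8/9) + (3)·(1/9) = -13/9.
B: (-4)·(8/9) + (-2)·(1/9) = -34/9.
C: (-2)·(8/9) + (0)·(1/9) = -16/9.
The best pure response is A with expected payoff -13/9.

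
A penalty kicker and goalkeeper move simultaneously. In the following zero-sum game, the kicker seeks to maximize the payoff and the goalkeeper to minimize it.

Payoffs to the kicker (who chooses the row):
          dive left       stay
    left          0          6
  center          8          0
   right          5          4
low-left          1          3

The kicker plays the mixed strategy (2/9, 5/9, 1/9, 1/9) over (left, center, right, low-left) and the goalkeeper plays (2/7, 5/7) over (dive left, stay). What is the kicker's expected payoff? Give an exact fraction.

Against (2/7, 5/7), each row's expected payoff is left: 30/7; center: 16/7; right: 30/7; low-left: 17/7.
Taking the (2/9, 5/9, 1/9, 1/9)-weighted average: (2/9)·(30/7) + (5/9)·(16/7) + (1/9)·(30/7) + (1/9)·(17/7) = 187/63.

187/63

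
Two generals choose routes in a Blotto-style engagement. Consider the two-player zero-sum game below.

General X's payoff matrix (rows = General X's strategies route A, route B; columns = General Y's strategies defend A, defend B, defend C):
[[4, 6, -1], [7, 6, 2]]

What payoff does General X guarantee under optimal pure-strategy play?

Row minima: -1, 2 → General X's maximin is 2.
Column maxima: 7, 6, 2 → General Y's minimax is 2.
They coincide at (route B, defend C), so the value is 2.

2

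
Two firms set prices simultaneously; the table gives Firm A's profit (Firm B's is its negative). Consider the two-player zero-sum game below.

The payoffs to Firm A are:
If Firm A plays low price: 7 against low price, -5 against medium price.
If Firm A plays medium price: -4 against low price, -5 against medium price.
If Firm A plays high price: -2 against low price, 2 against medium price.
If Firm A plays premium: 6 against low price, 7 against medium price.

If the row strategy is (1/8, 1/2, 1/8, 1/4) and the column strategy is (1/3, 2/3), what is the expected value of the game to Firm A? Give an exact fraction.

-17/24

Against (1/3, 2/3), each row's expected payoff is low price: -1; medium price: -14/3; high price: 2/3; premium: 20/3.
Taking the (1/8, 1/2, 1/8, 1/4)-weighted average: (1/8)·(-1) + (1/2)·(-14/3) + (1/8)·(2/3) + (1/4)·(20/3) = -17/24.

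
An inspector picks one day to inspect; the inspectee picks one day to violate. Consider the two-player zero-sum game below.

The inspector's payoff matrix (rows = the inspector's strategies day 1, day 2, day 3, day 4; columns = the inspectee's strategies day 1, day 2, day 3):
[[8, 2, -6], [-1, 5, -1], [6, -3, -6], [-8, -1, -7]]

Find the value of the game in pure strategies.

Row minima: -6, -1, -6, -8 → the inspector's maximin is -1.
Column maxima: 8, 5, -1 → the inspectee's minimax is -1.
They coincide at (day 2, day 3), so the value is -1.

-1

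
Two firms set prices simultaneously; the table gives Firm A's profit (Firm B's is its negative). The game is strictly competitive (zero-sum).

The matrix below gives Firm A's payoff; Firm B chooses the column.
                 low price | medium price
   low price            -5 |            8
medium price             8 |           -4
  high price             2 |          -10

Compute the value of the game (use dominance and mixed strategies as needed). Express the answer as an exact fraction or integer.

Row high price is strictly dominated by row medium price, so Firm A never plays it.
The remaining 2×2 game on (low price, medium price) × (low price, medium price) has no saddle point. Let Firm A play low price with probability p; indifference gives −5p + 8(1−p) = 8p − 4(1−p), so p = 12/25.
Similarly Firm B's optimal q on low price is 12/25, and the value is -5·(12/25) + (8)·(13/25) = 44/25.

44/25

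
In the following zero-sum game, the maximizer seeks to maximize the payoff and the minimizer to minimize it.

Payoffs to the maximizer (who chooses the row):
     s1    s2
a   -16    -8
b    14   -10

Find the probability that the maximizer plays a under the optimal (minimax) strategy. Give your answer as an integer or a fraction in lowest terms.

Row minima are -16 and -10, so the maximizer's maximin is -10; column maxima are 14 and -8, so the minimizer's minimax is -8. These differ, so the equilibrium is in mixed strategies.
Let the maximizer play a with probability p. The minimizer is indifferent when −16p + 14(1−p) = −8p − 10(1−p), giving p = 3/4.

3/4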